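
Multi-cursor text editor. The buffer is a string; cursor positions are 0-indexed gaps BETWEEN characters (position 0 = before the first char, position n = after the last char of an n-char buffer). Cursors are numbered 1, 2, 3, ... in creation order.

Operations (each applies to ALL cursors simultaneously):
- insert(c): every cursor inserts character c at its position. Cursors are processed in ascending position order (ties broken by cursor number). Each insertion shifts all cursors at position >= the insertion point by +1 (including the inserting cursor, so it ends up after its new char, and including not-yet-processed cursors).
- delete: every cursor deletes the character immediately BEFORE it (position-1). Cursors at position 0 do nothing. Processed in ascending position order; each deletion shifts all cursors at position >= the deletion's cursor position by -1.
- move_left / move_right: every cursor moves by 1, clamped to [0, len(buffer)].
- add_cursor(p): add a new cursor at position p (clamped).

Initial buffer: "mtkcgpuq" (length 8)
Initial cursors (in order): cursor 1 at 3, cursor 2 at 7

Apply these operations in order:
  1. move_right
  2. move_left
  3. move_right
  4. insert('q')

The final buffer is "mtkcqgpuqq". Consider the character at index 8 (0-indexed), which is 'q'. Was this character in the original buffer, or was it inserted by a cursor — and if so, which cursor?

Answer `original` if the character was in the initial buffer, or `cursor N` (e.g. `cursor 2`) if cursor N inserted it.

After op 1 (move_right): buffer="mtkcgpuq" (len 8), cursors c1@4 c2@8, authorship ........
After op 2 (move_left): buffer="mtkcgpuq" (len 8), cursors c1@3 c2@7, authorship ........
After op 3 (move_right): buffer="mtkcgpuq" (len 8), cursors c1@4 c2@8, authorship ........
After op 4 (insert('q')): buffer="mtkcqgpuqq" (len 10), cursors c1@5 c2@10, authorship ....1....2
Authorship (.=original, N=cursor N): . . . . 1 . . . . 2
Index 8: author = original

Answer: original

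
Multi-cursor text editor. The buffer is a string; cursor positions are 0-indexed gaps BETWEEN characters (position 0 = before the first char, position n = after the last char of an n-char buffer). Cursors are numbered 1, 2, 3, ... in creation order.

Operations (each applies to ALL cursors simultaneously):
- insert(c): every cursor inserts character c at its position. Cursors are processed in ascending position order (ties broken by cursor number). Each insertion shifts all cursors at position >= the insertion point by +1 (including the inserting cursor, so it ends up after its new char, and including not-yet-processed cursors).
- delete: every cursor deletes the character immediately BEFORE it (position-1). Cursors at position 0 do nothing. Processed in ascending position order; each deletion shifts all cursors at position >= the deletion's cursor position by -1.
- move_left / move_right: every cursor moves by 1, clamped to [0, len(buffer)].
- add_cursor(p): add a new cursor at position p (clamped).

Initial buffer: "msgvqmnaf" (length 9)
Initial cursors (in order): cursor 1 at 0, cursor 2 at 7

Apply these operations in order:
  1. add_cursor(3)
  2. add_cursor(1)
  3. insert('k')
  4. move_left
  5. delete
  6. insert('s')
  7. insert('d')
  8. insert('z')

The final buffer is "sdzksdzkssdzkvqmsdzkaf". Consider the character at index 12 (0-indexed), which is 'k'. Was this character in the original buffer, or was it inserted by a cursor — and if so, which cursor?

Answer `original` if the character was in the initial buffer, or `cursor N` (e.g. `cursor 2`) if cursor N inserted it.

After op 1 (add_cursor(3)): buffer="msgvqmnaf" (len 9), cursors c1@0 c3@3 c2@7, authorship .........
After op 2 (add_cursor(1)): buffer="msgvqmnaf" (len 9), cursors c1@0 c4@1 c3@3 c2@7, authorship .........
After op 3 (insert('k')): buffer="kmksgkvqmnkaf" (len 13), cursors c1@1 c4@3 c3@6 c2@11, authorship 1.4..3....2..
After op 4 (move_left): buffer="kmksgkvqmnkaf" (len 13), cursors c1@0 c4@2 c3@5 c2@10, authorship 1.4..3....2..
After op 5 (delete): buffer="kkskvqmkaf" (len 10), cursors c1@0 c4@1 c3@3 c2@7, authorship 14.3...2..
After op 6 (insert('s')): buffer="sksksskvqmskaf" (len 14), cursors c1@1 c4@3 c3@6 c2@11, authorship 1144.33...22..
After op 7 (insert('d')): buffer="sdksdkssdkvqmsdkaf" (len 18), cursors c1@2 c4@5 c3@9 c2@15, authorship 111444.333...222..
After op 8 (insert('z')): buffer="sdzksdzkssdzkvqmsdzkaf" (len 22), cursors c1@3 c4@7 c3@12 c2@19, authorship 11114444.3333...2222..
Authorship (.=original, N=cursor N): 1 1 1 1 4 4 4 4 . 3 3 3 3 . . . 2 2 2 2 . .
Index 12: author = 3

Answer: cursor 3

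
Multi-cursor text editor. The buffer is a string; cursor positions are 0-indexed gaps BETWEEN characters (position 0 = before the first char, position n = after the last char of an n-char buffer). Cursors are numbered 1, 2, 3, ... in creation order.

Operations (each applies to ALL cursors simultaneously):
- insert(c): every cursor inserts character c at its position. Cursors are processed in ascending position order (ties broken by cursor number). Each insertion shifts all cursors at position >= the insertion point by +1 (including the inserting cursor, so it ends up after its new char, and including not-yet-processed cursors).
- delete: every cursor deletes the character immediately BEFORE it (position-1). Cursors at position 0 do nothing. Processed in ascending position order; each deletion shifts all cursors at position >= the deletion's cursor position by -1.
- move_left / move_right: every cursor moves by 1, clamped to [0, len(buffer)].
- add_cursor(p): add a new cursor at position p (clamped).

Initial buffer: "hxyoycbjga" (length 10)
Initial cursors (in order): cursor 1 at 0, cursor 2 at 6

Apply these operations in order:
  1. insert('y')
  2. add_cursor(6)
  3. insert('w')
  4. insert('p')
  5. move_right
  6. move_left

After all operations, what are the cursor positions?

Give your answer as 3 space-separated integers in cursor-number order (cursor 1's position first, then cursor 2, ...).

After op 1 (insert('y')): buffer="yhxyoycybjga" (len 12), cursors c1@1 c2@8, authorship 1......2....
After op 2 (add_cursor(6)): buffer="yhxyoycybjga" (len 12), cursors c1@1 c3@6 c2@8, authorship 1......2....
After op 3 (insert('w')): buffer="ywhxyoywcywbjga" (len 15), cursors c1@2 c3@8 c2@11, authorship 11.....3.22....
After op 4 (insert('p')): buffer="ywphxyoywpcywpbjga" (len 18), cursors c1@3 c3@10 c2@14, authorship 111.....33.222....
After op 5 (move_right): buffer="ywphxyoywpcywpbjga" (len 18), cursors c1@4 c3@11 c2@15, authorship 111.....33.222....
After op 6 (move_left): buffer="ywphxyoywpcywpbjga" (len 18), cursors c1@3 c3@10 c2@14, authorship 111.....33.222....

Answer: 3 14 10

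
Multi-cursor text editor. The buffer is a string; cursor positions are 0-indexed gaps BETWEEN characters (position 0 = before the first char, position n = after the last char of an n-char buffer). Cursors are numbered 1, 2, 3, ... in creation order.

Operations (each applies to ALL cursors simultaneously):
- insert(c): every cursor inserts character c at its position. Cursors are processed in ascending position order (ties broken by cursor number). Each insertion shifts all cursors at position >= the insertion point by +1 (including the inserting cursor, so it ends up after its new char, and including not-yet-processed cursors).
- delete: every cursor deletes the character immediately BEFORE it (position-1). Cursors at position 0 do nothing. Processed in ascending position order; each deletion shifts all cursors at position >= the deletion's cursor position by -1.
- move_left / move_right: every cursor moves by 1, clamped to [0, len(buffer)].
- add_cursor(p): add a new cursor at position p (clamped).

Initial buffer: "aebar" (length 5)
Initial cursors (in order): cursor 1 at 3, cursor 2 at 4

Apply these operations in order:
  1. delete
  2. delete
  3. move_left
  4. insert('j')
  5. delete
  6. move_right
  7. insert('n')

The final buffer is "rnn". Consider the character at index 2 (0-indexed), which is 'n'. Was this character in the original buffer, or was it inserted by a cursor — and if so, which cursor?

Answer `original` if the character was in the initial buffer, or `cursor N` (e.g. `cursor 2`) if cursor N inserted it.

After op 1 (delete): buffer="aer" (len 3), cursors c1@2 c2@2, authorship ...
After op 2 (delete): buffer="r" (len 1), cursors c1@0 c2@0, authorship .
After op 3 (move_left): buffer="r" (len 1), cursors c1@0 c2@0, authorship .
After op 4 (insert('j')): buffer="jjr" (len 3), cursors c1@2 c2@2, authorship 12.
After op 5 (delete): buffer="r" (len 1), cursors c1@0 c2@0, authorship .
After op 6 (move_right): buffer="r" (len 1), cursors c1@1 c2@1, authorship .
After op 7 (insert('n')): buffer="rnn" (len 3), cursors c1@3 c2@3, authorship .12
Authorship (.=original, N=cursor N): . 1 2
Index 2: author = 2

Answer: cursor 2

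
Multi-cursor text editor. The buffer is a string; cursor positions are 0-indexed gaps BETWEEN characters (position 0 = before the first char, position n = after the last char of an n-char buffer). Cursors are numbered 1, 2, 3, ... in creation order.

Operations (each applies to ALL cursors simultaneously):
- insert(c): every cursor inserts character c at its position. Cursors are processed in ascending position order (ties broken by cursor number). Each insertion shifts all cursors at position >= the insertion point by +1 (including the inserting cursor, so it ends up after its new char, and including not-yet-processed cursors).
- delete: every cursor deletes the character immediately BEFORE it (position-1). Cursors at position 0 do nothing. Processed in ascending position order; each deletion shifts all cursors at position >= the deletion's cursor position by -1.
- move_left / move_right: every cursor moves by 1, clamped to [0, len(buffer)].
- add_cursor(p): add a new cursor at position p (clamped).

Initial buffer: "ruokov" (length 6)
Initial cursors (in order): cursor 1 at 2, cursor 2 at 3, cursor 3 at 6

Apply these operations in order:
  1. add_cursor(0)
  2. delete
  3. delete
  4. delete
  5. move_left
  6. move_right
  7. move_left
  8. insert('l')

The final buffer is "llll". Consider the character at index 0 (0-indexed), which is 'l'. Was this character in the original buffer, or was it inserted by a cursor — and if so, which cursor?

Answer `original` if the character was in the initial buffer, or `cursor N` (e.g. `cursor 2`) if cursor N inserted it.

Answer: cursor 1

Derivation:
After op 1 (add_cursor(0)): buffer="ruokov" (len 6), cursors c4@0 c1@2 c2@3 c3@6, authorship ......
After op 2 (delete): buffer="rko" (len 3), cursors c4@0 c1@1 c2@1 c3@3, authorship ...
After op 3 (delete): buffer="k" (len 1), cursors c1@0 c2@0 c4@0 c3@1, authorship .
After op 4 (delete): buffer="" (len 0), cursors c1@0 c2@0 c3@0 c4@0, authorship 
After op 5 (move_left): buffer="" (len 0), cursors c1@0 c2@0 c3@0 c4@0, authorship 
After op 6 (move_right): buffer="" (len 0), cursors c1@0 c2@0 c3@0 c4@0, authorship 
After op 7 (move_left): buffer="" (len 0), cursors c1@0 c2@0 c3@0 c4@0, authorship 
After op 8 (insert('l')): buffer="llll" (len 4), cursors c1@4 c2@4 c3@4 c4@4, authorship 1234
Authorship (.=original, N=cursor N): 1 2 3 4
Index 0: author = 1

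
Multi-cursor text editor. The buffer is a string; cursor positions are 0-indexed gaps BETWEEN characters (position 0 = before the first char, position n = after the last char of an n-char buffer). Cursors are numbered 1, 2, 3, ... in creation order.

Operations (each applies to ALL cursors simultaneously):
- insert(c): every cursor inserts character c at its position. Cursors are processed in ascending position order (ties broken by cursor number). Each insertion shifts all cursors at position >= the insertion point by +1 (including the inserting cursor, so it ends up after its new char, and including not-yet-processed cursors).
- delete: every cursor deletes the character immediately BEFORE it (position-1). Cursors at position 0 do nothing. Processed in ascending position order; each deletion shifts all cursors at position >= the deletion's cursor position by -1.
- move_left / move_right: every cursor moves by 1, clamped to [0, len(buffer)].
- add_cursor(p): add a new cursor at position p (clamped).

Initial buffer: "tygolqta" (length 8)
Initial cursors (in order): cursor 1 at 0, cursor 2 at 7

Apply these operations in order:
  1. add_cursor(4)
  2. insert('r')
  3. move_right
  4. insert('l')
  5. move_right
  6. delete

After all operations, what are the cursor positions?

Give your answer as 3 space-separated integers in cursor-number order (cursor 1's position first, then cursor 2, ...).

After op 1 (add_cursor(4)): buffer="tygolqta" (len 8), cursors c1@0 c3@4 c2@7, authorship ........
After op 2 (insert('r')): buffer="rtygorlqtra" (len 11), cursors c1@1 c3@6 c2@10, authorship 1....3...2.
After op 3 (move_right): buffer="rtygorlqtra" (len 11), cursors c1@2 c3@7 c2@11, authorship 1....3...2.
After op 4 (insert('l')): buffer="rtlygorllqtral" (len 14), cursors c1@3 c3@9 c2@14, authorship 1.1...3.3..2.2
After op 5 (move_right): buffer="rtlygorllqtral" (len 14), cursors c1@4 c3@10 c2@14, authorship 1.1...3.3..2.2
After op 6 (delete): buffer="rtlgorlltra" (len 11), cursors c1@3 c3@8 c2@11, authorship 1.1..3.3.2.

Answer: 3 11 8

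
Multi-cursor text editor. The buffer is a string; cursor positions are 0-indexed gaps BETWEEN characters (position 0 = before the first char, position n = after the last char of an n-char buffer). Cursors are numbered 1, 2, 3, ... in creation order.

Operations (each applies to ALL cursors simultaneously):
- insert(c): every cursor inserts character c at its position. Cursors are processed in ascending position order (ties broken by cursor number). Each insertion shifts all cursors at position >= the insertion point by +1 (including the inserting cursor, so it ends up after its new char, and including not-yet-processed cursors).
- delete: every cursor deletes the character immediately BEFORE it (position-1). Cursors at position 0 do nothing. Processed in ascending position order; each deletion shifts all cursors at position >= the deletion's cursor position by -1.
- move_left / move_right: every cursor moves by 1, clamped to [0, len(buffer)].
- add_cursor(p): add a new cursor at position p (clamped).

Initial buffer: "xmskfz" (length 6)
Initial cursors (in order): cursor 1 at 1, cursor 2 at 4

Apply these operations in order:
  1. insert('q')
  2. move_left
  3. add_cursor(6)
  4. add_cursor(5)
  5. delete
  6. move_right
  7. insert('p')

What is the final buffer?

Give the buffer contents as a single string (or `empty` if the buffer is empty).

Answer: qpmfpppz

Derivation:
After op 1 (insert('q')): buffer="xqmskqfz" (len 8), cursors c1@2 c2@6, authorship .1...2..
After op 2 (move_left): buffer="xqmskqfz" (len 8), cursors c1@1 c2@5, authorship .1...2..
After op 3 (add_cursor(6)): buffer="xqmskqfz" (len 8), cursors c1@1 c2@5 c3@6, authorship .1...2..
After op 4 (add_cursor(5)): buffer="xqmskqfz" (len 8), cursors c1@1 c2@5 c4@5 c3@6, authorship .1...2..
After op 5 (delete): buffer="qmfz" (len 4), cursors c1@0 c2@2 c3@2 c4@2, authorship 1...
After op 6 (move_right): buffer="qmfz" (len 4), cursors c1@1 c2@3 c3@3 c4@3, authorship 1...
After op 7 (insert('p')): buffer="qpmfpppz" (len 8), cursors c1@2 c2@7 c3@7 c4@7, authorship 11..234.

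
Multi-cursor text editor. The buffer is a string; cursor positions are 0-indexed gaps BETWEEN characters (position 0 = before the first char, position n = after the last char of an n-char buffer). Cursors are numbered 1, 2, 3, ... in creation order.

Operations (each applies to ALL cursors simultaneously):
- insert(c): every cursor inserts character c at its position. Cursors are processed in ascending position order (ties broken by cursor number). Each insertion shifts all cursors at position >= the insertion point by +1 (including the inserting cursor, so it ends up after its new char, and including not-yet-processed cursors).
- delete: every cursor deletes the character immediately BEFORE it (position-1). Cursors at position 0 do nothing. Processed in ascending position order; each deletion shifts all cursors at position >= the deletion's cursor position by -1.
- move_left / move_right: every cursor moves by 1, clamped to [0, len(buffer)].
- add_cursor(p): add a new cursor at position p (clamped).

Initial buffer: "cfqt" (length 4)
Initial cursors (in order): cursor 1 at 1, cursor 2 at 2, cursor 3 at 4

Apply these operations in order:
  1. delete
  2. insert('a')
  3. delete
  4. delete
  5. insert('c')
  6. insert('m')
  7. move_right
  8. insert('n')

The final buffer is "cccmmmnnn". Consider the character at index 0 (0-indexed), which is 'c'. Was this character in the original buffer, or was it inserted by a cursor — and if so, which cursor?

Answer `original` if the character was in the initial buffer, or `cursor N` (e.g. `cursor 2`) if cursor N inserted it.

Answer: cursor 1

Derivation:
After op 1 (delete): buffer="q" (len 1), cursors c1@0 c2@0 c3@1, authorship .
After op 2 (insert('a')): buffer="aaqa" (len 4), cursors c1@2 c2@2 c3@4, authorship 12.3
After op 3 (delete): buffer="q" (len 1), cursors c1@0 c2@0 c3@1, authorship .
After op 4 (delete): buffer="" (len 0), cursors c1@0 c2@0 c3@0, authorship 
After op 5 (insert('c')): buffer="ccc" (len 3), cursors c1@3 c2@3 c3@3, authorship 123
After op 6 (insert('m')): buffer="cccmmm" (len 6), cursors c1@6 c2@6 c3@6, authorship 123123
After op 7 (move_right): buffer="cccmmm" (len 6), cursors c1@6 c2@6 c3@6, authorship 123123
After op 8 (insert('n')): buffer="cccmmmnnn" (len 9), cursors c1@9 c2@9 c3@9, authorship 123123123
Authorship (.=original, N=cursor N): 1 2 3 1 2 3 1 2 3
Index 0: author = 1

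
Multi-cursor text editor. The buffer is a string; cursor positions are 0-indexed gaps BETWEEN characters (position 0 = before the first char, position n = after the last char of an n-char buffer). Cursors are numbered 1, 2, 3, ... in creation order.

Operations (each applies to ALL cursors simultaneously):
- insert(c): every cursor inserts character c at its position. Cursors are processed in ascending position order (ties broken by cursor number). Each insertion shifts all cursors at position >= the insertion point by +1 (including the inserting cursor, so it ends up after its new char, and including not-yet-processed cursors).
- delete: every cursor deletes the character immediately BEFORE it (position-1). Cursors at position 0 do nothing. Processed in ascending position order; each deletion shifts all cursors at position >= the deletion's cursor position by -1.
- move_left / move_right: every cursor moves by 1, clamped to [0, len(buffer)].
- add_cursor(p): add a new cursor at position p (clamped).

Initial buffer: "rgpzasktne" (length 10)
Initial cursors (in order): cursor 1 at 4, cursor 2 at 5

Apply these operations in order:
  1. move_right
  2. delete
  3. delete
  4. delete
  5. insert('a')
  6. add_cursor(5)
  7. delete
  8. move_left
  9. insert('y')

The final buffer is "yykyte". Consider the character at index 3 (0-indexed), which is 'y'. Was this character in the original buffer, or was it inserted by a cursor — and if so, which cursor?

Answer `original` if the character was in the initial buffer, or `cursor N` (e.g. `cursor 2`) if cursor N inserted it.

After op 1 (move_right): buffer="rgpzasktne" (len 10), cursors c1@5 c2@6, authorship ..........
After op 2 (delete): buffer="rgpzktne" (len 8), cursors c1@4 c2@4, authorship ........
After op 3 (delete): buffer="rgktne" (len 6), cursors c1@2 c2@2, authorship ......
After op 4 (delete): buffer="ktne" (len 4), cursors c1@0 c2@0, authorship ....
After op 5 (insert('a')): buffer="aaktne" (len 6), cursors c1@2 c2@2, authorship 12....
After op 6 (add_cursor(5)): buffer="aaktne" (len 6), cursors c1@2 c2@2 c3@5, authorship 12....
After op 7 (delete): buffer="kte" (len 3), cursors c1@0 c2@0 c3@2, authorship ...
After op 8 (move_left): buffer="kte" (len 3), cursors c1@0 c2@0 c3@1, authorship ...
After op 9 (insert('y')): buffer="yykyte" (len 6), cursors c1@2 c2@2 c3@4, authorship 12.3..
Authorship (.=original, N=cursor N): 1 2 . 3 . .
Index 3: author = 3

Answer: cursor 3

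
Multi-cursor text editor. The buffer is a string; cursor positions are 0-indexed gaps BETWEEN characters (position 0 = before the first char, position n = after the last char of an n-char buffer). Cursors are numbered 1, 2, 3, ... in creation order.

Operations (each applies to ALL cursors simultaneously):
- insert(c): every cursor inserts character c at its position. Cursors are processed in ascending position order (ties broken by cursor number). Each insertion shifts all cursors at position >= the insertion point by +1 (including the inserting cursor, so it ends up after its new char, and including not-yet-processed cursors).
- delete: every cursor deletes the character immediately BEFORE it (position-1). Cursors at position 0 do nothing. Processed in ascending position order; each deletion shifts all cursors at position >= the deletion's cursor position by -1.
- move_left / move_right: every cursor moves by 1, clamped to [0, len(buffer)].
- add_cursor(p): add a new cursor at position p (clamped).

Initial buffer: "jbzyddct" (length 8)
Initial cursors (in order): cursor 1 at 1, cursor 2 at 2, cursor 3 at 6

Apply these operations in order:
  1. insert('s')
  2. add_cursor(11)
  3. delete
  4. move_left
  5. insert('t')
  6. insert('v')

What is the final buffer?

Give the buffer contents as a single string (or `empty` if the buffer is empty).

Answer: tvjtvbzydtvdtvc

Derivation:
After op 1 (insert('s')): buffer="jsbszyddsct" (len 11), cursors c1@2 c2@4 c3@9, authorship .1.2....3..
After op 2 (add_cursor(11)): buffer="jsbszyddsct" (len 11), cursors c1@2 c2@4 c3@9 c4@11, authorship .1.2....3..
After op 3 (delete): buffer="jbzyddc" (len 7), cursors c1@1 c2@2 c3@6 c4@7, authorship .......
After op 4 (move_left): buffer="jbzyddc" (len 7), cursors c1@0 c2@1 c3@5 c4@6, authorship .......
After op 5 (insert('t')): buffer="tjtbzydtdtc" (len 11), cursors c1@1 c2@3 c3@8 c4@10, authorship 1.2....3.4.
After op 6 (insert('v')): buffer="tvjtvbzydtvdtvc" (len 15), cursors c1@2 c2@5 c3@11 c4@14, authorship 11.22....33.44.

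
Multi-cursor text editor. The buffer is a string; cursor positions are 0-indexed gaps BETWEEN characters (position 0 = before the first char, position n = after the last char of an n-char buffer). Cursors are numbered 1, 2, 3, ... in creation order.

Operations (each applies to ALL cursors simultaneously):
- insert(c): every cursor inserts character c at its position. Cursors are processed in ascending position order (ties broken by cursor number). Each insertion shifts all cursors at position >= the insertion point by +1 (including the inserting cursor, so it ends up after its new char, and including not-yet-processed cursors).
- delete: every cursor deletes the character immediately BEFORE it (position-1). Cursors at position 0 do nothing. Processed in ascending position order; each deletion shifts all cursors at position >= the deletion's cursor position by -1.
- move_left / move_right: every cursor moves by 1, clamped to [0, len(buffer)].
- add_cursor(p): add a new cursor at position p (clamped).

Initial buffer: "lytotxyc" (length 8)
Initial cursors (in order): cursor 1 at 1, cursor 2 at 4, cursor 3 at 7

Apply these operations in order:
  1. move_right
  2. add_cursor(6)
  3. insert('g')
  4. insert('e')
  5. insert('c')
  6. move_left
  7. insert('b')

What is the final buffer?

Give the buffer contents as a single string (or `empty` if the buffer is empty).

Answer: lygebctotgebcxgebcycgebc

Derivation:
After op 1 (move_right): buffer="lytotxyc" (len 8), cursors c1@2 c2@5 c3@8, authorship ........
After op 2 (add_cursor(6)): buffer="lytotxyc" (len 8), cursors c1@2 c2@5 c4@6 c3@8, authorship ........
After op 3 (insert('g')): buffer="lygtotgxgycg" (len 12), cursors c1@3 c2@7 c4@9 c3@12, authorship ..1...2.4..3
After op 4 (insert('e')): buffer="lygetotgexgeycge" (len 16), cursors c1@4 c2@9 c4@12 c3@16, authorship ..11...22.44..33
After op 5 (insert('c')): buffer="lygectotgecxgecycgec" (len 20), cursors c1@5 c2@11 c4@15 c3@20, authorship ..111...222.444..333
After op 6 (move_left): buffer="lygectotgecxgecycgec" (len 20), cursors c1@4 c2@10 c4@14 c3@19, authorship ..111...222.444..333
After op 7 (insert('b')): buffer="lygebctotgebcxgebcycgebc" (len 24), cursors c1@5 c2@12 c4@17 c3@23, authorship ..1111...2222.4444..3333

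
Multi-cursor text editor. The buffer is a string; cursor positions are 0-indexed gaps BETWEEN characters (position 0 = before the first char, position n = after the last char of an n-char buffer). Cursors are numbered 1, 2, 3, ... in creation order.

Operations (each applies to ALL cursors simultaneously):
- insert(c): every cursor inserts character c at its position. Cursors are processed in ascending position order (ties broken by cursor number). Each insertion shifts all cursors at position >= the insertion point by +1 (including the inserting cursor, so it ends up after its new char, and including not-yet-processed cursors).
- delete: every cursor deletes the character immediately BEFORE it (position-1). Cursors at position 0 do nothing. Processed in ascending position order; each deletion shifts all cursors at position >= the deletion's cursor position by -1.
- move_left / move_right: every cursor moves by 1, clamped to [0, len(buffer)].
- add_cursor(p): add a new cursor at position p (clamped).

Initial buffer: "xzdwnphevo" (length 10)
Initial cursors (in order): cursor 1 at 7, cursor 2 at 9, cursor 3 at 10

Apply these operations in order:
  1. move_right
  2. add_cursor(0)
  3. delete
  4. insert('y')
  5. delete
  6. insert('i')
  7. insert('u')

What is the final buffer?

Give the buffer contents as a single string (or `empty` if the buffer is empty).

Answer: iuxzdwnphiiiuuu

Derivation:
After op 1 (move_right): buffer="xzdwnphevo" (len 10), cursors c1@8 c2@10 c3@10, authorship ..........
After op 2 (add_cursor(0)): buffer="xzdwnphevo" (len 10), cursors c4@0 c1@8 c2@10 c3@10, authorship ..........
After op 3 (delete): buffer="xzdwnph" (len 7), cursors c4@0 c1@7 c2@7 c3@7, authorship .......
After op 4 (insert('y')): buffer="yxzdwnphyyy" (len 11), cursors c4@1 c1@11 c2@11 c3@11, authorship 4.......123
After op 5 (delete): buffer="xzdwnph" (len 7), cursors c4@0 c1@7 c2@7 c3@7, authorship .......
After op 6 (insert('i')): buffer="ixzdwnphiii" (len 11), cursors c4@1 c1@11 c2@11 c3@11, authorship 4.......123
After op 7 (insert('u')): buffer="iuxzdwnphiiiuuu" (len 15), cursors c4@2 c1@15 c2@15 c3@15, authorship 44.......123123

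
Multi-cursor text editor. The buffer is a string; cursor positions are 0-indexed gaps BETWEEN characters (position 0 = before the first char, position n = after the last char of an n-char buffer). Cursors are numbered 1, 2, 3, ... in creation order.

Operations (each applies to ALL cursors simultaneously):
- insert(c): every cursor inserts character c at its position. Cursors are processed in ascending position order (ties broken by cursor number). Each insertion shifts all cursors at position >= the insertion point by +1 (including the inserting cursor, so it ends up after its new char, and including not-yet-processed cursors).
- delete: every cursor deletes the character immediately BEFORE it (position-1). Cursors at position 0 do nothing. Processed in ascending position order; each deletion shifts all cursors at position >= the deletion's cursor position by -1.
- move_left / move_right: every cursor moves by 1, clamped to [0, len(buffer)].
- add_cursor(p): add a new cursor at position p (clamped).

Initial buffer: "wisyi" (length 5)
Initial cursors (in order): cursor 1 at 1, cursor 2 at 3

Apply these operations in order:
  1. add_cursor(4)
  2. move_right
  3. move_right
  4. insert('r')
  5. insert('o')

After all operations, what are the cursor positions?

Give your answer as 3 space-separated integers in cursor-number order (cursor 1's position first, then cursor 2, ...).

After op 1 (add_cursor(4)): buffer="wisyi" (len 5), cursors c1@1 c2@3 c3@4, authorship .....
After op 2 (move_right): buffer="wisyi" (len 5), cursors c1@2 c2@4 c3@5, authorship .....
After op 3 (move_right): buffer="wisyi" (len 5), cursors c1@3 c2@5 c3@5, authorship .....
After op 4 (insert('r')): buffer="wisryirr" (len 8), cursors c1@4 c2@8 c3@8, authorship ...1..23
After op 5 (insert('o')): buffer="wisroyirroo" (len 11), cursors c1@5 c2@11 c3@11, authorship ...11..2323

Answer: 5 11 11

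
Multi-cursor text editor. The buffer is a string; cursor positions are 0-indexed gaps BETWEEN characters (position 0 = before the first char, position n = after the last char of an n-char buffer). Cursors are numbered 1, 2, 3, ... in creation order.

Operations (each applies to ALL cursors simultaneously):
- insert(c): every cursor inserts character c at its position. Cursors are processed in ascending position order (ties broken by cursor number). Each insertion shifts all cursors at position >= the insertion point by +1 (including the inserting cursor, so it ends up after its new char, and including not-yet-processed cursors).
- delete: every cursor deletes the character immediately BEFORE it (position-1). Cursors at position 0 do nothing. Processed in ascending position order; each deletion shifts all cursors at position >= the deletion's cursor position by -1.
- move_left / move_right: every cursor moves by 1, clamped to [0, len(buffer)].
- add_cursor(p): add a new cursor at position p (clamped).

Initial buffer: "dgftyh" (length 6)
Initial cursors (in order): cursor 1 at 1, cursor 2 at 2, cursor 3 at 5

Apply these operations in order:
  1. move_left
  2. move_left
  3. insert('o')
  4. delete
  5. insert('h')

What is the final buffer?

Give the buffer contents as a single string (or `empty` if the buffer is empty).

After op 1 (move_left): buffer="dgftyh" (len 6), cursors c1@0 c2@1 c3@4, authorship ......
After op 2 (move_left): buffer="dgftyh" (len 6), cursors c1@0 c2@0 c3@3, authorship ......
After op 3 (insert('o')): buffer="oodgfotyh" (len 9), cursors c1@2 c2@2 c3@6, authorship 12...3...
After op 4 (delete): buffer="dgftyh" (len 6), cursors c1@0 c2@0 c3@3, authorship ......
After op 5 (insert('h')): buffer="hhdgfhtyh" (len 9), cursors c1@2 c2@2 c3@6, authorship 12...3...

Answer: hhdgfhtyh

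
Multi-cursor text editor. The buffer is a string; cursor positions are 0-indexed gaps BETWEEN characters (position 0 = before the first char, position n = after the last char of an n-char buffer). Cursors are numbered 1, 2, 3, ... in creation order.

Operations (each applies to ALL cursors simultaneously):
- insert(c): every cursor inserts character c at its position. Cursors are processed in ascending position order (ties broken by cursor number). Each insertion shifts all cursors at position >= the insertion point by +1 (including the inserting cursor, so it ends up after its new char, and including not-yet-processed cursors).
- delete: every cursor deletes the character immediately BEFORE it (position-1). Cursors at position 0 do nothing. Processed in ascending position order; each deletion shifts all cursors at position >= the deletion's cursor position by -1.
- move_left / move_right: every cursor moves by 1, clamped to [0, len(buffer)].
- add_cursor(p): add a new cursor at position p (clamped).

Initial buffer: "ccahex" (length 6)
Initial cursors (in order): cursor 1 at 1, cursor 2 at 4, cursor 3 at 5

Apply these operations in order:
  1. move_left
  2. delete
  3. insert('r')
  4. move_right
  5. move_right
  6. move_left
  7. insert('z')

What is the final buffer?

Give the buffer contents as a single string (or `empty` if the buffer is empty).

Answer: rczcrrezzx

Derivation:
After op 1 (move_left): buffer="ccahex" (len 6), cursors c1@0 c2@3 c3@4, authorship ......
After op 2 (delete): buffer="ccex" (len 4), cursors c1@0 c2@2 c3@2, authorship ....
After op 3 (insert('r')): buffer="rccrrex" (len 7), cursors c1@1 c2@5 c3@5, authorship 1..23..
After op 4 (move_right): buffer="rccrrex" (len 7), cursors c1@2 c2@6 c3@6, authorship 1..23..
After op 5 (move_right): buffer="rccrrex" (len 7), cursors c1@3 c2@7 c3@7, authorship 1..23..
After op 6 (move_left): buffer="rccrrex" (len 7), cursors c1@2 c2@6 c3@6, authorship 1..23..
After op 7 (insert('z')): buffer="rczcrrezzx" (len 10), cursors c1@3 c2@9 c3@9, authorship 1.1.23.23.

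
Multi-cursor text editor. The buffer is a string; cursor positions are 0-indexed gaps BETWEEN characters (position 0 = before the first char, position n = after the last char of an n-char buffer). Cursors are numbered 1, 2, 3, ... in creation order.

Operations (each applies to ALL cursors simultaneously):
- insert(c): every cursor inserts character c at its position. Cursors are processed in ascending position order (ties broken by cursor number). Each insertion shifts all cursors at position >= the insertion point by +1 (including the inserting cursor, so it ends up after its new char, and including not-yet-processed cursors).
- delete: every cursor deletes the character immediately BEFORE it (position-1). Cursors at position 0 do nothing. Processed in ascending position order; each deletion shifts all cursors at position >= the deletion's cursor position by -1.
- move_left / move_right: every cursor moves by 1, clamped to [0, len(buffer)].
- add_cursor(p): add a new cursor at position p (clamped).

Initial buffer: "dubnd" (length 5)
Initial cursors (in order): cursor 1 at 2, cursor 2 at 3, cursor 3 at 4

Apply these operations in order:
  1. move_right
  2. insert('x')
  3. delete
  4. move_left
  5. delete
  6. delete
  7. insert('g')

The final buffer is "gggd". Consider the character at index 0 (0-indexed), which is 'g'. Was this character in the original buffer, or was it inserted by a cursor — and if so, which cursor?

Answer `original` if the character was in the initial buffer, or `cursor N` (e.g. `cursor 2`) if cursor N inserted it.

After op 1 (move_right): buffer="dubnd" (len 5), cursors c1@3 c2@4 c3@5, authorship .....
After op 2 (insert('x')): buffer="dubxnxdx" (len 8), cursors c1@4 c2@6 c3@8, authorship ...1.2.3
After op 3 (delete): buffer="dubnd" (len 5), cursors c1@3 c2@4 c3@5, authorship .....
After op 4 (move_left): buffer="dubnd" (len 5), cursors c1@2 c2@3 c3@4, authorship .....
After op 5 (delete): buffer="dd" (len 2), cursors c1@1 c2@1 c3@1, authorship ..
After op 6 (delete): buffer="d" (len 1), cursors c1@0 c2@0 c3@0, authorship .
After op 7 (insert('g')): buffer="gggd" (len 4), cursors c1@3 c2@3 c3@3, authorship 123.
Authorship (.=original, N=cursor N): 1 2 3 .
Index 0: author = 1

Answer: cursor 1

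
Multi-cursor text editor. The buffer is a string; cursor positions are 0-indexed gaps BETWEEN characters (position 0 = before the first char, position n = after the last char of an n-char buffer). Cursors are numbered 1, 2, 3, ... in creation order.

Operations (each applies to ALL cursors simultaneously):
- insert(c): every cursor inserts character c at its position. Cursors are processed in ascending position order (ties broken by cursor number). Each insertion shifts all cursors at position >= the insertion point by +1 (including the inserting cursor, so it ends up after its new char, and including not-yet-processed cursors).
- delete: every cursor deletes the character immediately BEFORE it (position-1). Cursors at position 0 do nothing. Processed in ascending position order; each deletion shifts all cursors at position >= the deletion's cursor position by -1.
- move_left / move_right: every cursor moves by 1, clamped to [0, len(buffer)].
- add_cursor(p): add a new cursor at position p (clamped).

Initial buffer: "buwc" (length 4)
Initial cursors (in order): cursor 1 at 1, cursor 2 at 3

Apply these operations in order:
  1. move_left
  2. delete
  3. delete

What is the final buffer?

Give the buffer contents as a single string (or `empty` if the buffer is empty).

Answer: wc

Derivation:
After op 1 (move_left): buffer="buwc" (len 4), cursors c1@0 c2@2, authorship ....
After op 2 (delete): buffer="bwc" (len 3), cursors c1@0 c2@1, authorship ...
After op 3 (delete): buffer="wc" (len 2), cursors c1@0 c2@0, authorship ..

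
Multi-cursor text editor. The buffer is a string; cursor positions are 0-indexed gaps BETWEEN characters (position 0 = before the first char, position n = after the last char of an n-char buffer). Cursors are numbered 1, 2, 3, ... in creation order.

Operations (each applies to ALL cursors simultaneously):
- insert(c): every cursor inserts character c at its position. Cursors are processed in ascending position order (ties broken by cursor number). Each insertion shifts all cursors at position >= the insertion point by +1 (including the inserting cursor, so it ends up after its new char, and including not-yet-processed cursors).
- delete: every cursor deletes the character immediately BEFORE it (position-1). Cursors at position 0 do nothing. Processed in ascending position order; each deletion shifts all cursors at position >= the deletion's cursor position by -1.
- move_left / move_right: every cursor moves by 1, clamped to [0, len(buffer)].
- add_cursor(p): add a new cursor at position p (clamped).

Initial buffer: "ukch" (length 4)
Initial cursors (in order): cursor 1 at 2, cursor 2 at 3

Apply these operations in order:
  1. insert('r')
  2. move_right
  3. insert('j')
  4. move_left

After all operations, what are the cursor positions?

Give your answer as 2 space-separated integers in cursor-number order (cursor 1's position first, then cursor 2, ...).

After op 1 (insert('r')): buffer="ukrcrh" (len 6), cursors c1@3 c2@5, authorship ..1.2.
After op 2 (move_right): buffer="ukrcrh" (len 6), cursors c1@4 c2@6, authorship ..1.2.
After op 3 (insert('j')): buffer="ukrcjrhj" (len 8), cursors c1@5 c2@8, authorship ..1.12.2
After op 4 (move_left): buffer="ukrcjrhj" (len 8), cursors c1@4 c2@7, authorship ..1.12.2

Answer: 4 7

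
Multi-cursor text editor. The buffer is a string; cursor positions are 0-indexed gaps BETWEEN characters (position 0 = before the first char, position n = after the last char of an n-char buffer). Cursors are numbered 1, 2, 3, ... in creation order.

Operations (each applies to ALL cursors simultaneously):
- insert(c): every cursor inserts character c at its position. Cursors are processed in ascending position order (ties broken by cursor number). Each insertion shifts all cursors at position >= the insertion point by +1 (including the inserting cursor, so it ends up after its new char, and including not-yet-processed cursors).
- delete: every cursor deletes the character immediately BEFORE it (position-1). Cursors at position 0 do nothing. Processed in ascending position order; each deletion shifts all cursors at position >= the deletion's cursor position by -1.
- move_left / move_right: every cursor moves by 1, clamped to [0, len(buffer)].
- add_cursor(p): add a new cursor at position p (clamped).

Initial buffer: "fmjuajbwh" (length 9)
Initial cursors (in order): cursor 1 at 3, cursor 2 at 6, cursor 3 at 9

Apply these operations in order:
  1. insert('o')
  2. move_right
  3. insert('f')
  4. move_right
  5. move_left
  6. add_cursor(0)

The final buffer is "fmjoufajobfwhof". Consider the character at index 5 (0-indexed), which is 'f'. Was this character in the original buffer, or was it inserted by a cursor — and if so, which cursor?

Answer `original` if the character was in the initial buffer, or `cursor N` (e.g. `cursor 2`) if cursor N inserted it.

After op 1 (insert('o')): buffer="fmjouajobwho" (len 12), cursors c1@4 c2@8 c3@12, authorship ...1...2...3
After op 2 (move_right): buffer="fmjouajobwho" (len 12), cursors c1@5 c2@9 c3@12, authorship ...1...2...3
After op 3 (insert('f')): buffer="fmjoufajobfwhof" (len 15), cursors c1@6 c2@11 c3@15, authorship ...1.1..2.2..33
After op 4 (move_right): buffer="fmjoufajobfwhof" (len 15), cursors c1@7 c2@12 c3@15, authorship ...1.1..2.2..33
After op 5 (move_left): buffer="fmjoufajobfwhof" (len 15), cursors c1@6 c2@11 c3@14, authorship ...1.1..2.2..33
After op 6 (add_cursor(0)): buffer="fmjoufajobfwhof" (len 15), cursors c4@0 c1@6 c2@11 c3@14, authorship ...1.1..2.2..33
Authorship (.=original, N=cursor N): . . . 1 . 1 . . 2 . 2 . . 3 3
Index 5: author = 1

Answer: cursor 1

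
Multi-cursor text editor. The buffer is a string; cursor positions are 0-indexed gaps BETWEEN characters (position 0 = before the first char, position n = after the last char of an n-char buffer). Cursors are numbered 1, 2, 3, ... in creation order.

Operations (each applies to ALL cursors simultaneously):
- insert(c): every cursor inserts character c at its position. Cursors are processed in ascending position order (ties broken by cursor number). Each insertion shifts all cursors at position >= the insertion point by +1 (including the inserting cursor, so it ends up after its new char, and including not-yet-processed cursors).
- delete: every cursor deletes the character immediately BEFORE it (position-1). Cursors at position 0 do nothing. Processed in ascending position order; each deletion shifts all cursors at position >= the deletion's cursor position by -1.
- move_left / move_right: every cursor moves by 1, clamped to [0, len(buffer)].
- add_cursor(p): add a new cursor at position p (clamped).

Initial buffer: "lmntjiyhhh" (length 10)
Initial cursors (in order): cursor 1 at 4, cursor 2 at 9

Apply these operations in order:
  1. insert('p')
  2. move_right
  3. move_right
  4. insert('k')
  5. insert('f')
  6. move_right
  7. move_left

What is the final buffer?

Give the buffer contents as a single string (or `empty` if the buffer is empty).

After op 1 (insert('p')): buffer="lmntpjiyhhph" (len 12), cursors c1@5 c2@11, authorship ....1.....2.
After op 2 (move_right): buffer="lmntpjiyhhph" (len 12), cursors c1@6 c2@12, authorship ....1.....2.
After op 3 (move_right): buffer="lmntpjiyhhph" (len 12), cursors c1@7 c2@12, authorship ....1.....2.
After op 4 (insert('k')): buffer="lmntpjikyhhphk" (len 14), cursors c1@8 c2@14, authorship ....1..1...2.2
After op 5 (insert('f')): buffer="lmntpjikfyhhphkf" (len 16), cursors c1@9 c2@16, authorship ....1..11...2.22
After op 6 (move_right): buffer="lmntpjikfyhhphkf" (len 16), cursors c1@10 c2@16, authorship ....1..11...2.22
After op 7 (move_left): buffer="lmntpjikfyhhphkf" (len 16), cursors c1@9 c2@15, authorship ....1..11...2.22

Answer: lmntpjikfyhhphkf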